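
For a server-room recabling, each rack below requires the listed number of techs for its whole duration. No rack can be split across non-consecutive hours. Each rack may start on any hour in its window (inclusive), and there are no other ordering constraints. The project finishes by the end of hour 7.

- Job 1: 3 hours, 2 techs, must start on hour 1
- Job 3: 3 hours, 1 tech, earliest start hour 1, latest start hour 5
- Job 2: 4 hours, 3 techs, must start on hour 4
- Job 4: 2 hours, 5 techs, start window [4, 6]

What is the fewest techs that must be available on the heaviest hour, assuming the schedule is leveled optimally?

Schedule Job 1@1, Job 3@1, Job 2@4, Job 4@4: h1:3  h2:3  h3:3  h4:8  h5:8  h6:3  h7:3 — peak 8.
No arrangement of the 15 feasible schedules does better.

8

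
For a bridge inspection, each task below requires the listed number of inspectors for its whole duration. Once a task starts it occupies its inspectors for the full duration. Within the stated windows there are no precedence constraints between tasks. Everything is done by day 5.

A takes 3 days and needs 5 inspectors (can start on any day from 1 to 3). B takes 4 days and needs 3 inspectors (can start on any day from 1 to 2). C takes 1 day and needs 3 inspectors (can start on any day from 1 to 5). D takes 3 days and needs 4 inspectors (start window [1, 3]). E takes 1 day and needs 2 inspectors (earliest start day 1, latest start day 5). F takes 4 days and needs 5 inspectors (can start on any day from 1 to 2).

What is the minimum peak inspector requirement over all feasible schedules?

Early-start (A@1, B@1, C@1, D@1, E@1, F@1) gives peak 22: d1:22  d2:17  d3:17  d4:8  d5:0.
Shift F→2.
Schedule A@1, B@1, C@1, D@1, E@1, F@2: d1:17  d2:17  d3:17  d4:8  d5:5 — peak 17.

17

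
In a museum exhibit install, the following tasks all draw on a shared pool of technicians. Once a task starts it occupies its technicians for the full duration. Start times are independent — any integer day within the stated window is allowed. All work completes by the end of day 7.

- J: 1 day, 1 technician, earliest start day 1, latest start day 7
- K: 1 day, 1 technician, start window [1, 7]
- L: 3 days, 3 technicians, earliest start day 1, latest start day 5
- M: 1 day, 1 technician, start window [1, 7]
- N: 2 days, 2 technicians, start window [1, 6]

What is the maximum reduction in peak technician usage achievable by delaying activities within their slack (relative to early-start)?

5

Early-start peak: d1:8  d2:5  d3:3  d4:0  d5:0  d6:0  d7:0 ⇒ 8.
Leveled (J@1, K@1, L@2, M@1, N@5): d1:3  d2:3  d3:3  d4:3  d5:2  d6:2  d7:0 ⇒ 3.
Reduction 8 − 3 = 5.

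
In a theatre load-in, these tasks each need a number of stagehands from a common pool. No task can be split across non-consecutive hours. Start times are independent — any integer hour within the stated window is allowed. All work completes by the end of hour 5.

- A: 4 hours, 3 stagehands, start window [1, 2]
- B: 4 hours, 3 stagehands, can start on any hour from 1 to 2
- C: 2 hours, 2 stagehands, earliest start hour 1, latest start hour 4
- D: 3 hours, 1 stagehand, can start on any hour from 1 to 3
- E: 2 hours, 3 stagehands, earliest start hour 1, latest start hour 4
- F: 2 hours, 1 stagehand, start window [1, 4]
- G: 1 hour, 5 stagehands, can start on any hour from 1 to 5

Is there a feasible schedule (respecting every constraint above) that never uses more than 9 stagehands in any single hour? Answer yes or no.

The minimum achievable peak is 10; 9 < 10, so no feasible schedule stays within the cap.

no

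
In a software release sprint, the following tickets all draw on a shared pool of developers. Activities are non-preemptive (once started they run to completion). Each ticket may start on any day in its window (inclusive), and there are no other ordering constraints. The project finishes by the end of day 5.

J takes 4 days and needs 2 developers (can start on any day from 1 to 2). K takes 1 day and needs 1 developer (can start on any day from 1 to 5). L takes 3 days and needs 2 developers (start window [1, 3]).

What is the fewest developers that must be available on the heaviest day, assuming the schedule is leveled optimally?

Early-start (J@1, K@1, L@1) gives peak 5: d1:5  d2:4  d3:4  d4:2  d5:0.
Shift L→2.
Schedule J@1, K@1, L@2: d1:3  d2:4  d3:4  d4:4  d5:0 — peak 4.

4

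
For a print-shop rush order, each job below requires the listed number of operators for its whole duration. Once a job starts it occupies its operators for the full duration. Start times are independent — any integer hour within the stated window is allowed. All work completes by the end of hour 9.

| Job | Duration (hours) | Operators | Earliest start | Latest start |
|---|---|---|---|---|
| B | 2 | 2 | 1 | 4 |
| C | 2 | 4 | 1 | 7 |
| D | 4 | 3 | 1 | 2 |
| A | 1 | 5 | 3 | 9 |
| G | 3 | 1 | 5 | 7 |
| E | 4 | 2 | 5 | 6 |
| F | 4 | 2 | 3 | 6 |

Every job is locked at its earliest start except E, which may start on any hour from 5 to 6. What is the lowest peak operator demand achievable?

10

E@5: h1:9  h2:9  h3:10  h4:5  h5:5  h6:5  h7:3  h8:2  h9:0 → peak 10
E@6: h1:9  h2:9  h3:10  h4:5  h5:3  h6:5  h7:3  h8:2  h9:2 → peak 10
Best is E@5, peak 10.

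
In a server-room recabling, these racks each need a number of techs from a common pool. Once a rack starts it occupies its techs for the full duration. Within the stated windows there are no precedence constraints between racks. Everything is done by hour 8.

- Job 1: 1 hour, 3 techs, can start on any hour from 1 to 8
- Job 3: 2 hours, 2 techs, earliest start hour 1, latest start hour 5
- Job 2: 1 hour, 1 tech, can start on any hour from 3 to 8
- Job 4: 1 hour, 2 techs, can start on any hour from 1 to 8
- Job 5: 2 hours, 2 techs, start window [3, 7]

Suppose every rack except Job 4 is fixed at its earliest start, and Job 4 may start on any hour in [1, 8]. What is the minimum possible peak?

5

Job 4@1: h1:7  h2:2  h3:3  h4:2  h5:0  h6:0  h7:0  h8:0 → peak 7
Job 4@2: h1:5  h2:4  h3:3  h4:2  h5:0  h6:0  h7:0  h8:0 → peak 5
Job 4@3: h1:5  h2:2  h3:5  h4:2  h5:0  h6:0  h7:0  h8:0 → peak 5
Job 4@4: h1:5  h2:2  h3:3  h4:4  h5:0  h6:0  h7:0  h8:0 → peak 5
Job 4@5: h1:5  h2:2  h3:3  h4:2  h5:2  h6:0  h7:0  h8:0 → peak 5
Job 4@6: h1:5  h2:2  h3:3  h4:2  h5:0  h6:2  h7:0  h8:0 → peak 5
Job 4@7: h1:5  h2:2  h3:3  h4:2  h5:0  h6:0  h7:2  h8:0 → peak 5
Job 4@8: h1:5  h2:2  h3:3  h4:2  h5:0  h6:0  h7:0  h8:2 → peak 5
Best is Job 4@2, peak 5.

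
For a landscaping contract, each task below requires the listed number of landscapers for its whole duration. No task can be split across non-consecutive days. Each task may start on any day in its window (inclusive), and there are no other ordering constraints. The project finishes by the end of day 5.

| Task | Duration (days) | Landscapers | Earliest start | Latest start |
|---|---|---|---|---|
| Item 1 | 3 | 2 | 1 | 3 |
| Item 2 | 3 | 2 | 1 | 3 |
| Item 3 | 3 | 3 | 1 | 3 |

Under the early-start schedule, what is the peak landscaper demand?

7

Early-start schedule: Item 1@1, Item 2@1, Item 3@1.
Load per day: day 1: 7, day 2: 7, day 3: 7, day 4: 0, day 5: 0.
Peak is 7.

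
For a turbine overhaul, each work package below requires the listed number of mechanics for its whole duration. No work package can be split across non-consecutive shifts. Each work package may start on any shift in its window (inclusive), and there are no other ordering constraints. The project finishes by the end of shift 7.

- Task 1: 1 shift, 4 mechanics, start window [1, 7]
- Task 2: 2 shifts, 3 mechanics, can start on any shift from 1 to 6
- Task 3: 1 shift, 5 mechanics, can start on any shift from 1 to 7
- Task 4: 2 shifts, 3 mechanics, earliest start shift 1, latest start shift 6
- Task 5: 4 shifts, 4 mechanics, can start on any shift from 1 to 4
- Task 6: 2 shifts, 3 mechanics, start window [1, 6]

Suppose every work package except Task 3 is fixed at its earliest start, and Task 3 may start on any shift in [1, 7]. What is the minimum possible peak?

17

Task 3@1: s1:22  s2:13  s3:4  s4:4  s5:0  s6:0  s7:0 → peak 22
Task 3@2: s1:17  s2:18  s3:4  s4:4  s5:0  s6:0  s7:0 → peak 18
Task 3@3: s1:17  s2:13  s3:9  s4:4  s5:0  s6:0  s7:0 → peak 17
Task 3@4: s1:17  s2:13  s3:4  s4:9  s5:0  s6:0  s7:0 → peak 17
Task 3@5: s1:17  s2:13  s3:4  s4:4  s5:5  s6:0  s7:0 → peak 17
Task 3@6: s1:17  s2:13  s3:4  s4:4  s5:0  s6:5  s7:0 → peak 17
Task 3@7: s1:17  s2:13  s3:4  s4:4  s5:0  s6:0  s7:5 → peak 17
Best is Task 3@3, peak 17.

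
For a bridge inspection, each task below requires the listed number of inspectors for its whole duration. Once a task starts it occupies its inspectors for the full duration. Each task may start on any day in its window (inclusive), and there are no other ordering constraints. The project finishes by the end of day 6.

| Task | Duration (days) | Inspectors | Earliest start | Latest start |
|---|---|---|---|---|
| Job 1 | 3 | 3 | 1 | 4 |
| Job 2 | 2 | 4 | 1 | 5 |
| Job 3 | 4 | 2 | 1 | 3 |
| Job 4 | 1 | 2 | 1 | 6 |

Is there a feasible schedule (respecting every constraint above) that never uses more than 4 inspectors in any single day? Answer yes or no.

Total inspector-days = 27; over 6 days the average is 27/6 > 4, so some day must exceed 4.

no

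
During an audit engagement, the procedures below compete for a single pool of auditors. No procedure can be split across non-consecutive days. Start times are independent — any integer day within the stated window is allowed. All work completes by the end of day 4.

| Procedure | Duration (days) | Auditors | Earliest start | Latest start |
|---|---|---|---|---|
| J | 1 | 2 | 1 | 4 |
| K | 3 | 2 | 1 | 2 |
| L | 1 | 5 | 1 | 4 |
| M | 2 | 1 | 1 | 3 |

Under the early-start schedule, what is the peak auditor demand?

10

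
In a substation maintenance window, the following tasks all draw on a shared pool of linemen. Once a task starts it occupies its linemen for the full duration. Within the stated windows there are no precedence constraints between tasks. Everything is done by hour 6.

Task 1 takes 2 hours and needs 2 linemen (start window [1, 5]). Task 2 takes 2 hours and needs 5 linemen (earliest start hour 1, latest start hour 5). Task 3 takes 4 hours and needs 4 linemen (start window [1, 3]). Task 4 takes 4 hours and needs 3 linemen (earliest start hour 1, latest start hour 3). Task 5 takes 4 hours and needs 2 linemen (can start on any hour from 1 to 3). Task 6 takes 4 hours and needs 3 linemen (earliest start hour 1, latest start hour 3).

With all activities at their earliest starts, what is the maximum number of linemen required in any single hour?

19

Early-start schedule: Task 1@1, Task 2@1, Task 3@1, Task 4@1, Task 5@1, Task 6@1.
Load per hour: hour 1: 19, hour 2: 19, hour 3: 12, hour 4: 12, hour 5: 0, hour 6: 0.
Peak is 19.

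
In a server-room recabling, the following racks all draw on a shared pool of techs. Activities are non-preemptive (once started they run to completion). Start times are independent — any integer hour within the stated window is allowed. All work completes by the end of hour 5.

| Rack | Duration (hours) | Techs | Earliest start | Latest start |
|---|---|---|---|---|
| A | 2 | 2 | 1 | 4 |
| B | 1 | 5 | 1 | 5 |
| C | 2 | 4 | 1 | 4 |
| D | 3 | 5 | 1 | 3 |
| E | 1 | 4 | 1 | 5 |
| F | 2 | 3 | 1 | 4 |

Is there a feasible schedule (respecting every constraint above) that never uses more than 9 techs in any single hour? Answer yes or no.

Schedule A@1, B@1, C@4, D@3, E@2, F@2: h1:7  h2:9  h3:8  h4:9  h5:9 — peak 9 ≤ 9.

yes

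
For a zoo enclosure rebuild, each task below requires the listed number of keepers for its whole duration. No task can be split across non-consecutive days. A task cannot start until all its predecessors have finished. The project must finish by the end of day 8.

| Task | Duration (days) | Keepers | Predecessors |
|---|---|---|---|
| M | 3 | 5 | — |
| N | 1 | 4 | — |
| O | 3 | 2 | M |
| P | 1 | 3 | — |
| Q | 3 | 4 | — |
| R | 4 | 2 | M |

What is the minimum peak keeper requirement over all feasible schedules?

8

Early-start (M@1, N@1, O@4, P@1, Q@1, R@4) gives peak 16: d1:16  d2:9  d3:9  d4:4  d5:4  d6:4  d7:2  d8:0.
Shift N→4, Q→5.
Schedule M@1, N@4, O@4, P@1, Q@5, R@4: d1:8  d2:5  d3:5  d4:8  d5:8  d6:8  d7:6  d8:0 — peak 8.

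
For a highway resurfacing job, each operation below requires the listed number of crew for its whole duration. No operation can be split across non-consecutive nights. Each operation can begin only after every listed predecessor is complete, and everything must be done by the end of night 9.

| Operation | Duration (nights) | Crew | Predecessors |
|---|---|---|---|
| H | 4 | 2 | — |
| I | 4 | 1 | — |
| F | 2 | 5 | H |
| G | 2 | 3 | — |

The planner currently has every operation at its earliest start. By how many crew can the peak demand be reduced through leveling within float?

Early-start peak: n1:6  n2:6  n3:3  n4:3  n5:5  n6:5  n7:0  n8:0  n9:0 ⇒ 6.
Leveled (H@1, I@1, F@5, G@7): n1:3  n2:3  n3:3  n4:3  n5:5  n6:5  n7:3  n8:3  n9:0 ⇒ 5.
Reduction 6 − 5 = 1.

1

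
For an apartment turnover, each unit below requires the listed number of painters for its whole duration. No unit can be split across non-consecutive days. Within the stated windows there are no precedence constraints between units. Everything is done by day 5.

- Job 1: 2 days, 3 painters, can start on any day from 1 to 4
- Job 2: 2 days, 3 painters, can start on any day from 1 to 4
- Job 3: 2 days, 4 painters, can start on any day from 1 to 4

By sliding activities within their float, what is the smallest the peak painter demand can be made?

Early-start (Job 1@1, Job 2@1, Job 3@1) gives peak 10: d1:10  d2:10  d3:0  d4:0  d5:0.
Shift Job 3→3.
Schedule Job 1@1, Job 2@1, Job 3@3: d1:6  d2:6  d3:4  d4:4  d5:0 — peak 6.

6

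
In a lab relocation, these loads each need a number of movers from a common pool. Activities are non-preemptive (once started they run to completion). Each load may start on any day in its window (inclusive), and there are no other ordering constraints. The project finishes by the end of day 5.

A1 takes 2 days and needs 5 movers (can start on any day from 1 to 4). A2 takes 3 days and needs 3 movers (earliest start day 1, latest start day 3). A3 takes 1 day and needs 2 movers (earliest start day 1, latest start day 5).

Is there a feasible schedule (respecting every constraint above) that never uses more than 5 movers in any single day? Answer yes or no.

Schedule A1@1, A2@3, A3@3: d1:5  d2:5  d3:5  d4:3  d5:3 — peak 5 ≤ 5.

yes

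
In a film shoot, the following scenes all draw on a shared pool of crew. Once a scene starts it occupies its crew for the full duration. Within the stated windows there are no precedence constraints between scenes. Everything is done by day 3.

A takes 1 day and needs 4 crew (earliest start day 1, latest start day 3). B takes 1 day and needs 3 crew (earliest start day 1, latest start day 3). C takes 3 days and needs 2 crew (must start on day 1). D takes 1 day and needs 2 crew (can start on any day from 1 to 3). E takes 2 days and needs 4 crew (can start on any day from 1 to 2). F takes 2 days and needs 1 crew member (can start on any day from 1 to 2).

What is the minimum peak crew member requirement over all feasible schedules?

9

Early-start (A@1, B@1, C@1, D@1, E@1, F@1) gives peak 16: d1:16  d2:7  d3:2.
Shift D→2, E→2, F→2.
Schedule A@1, B@1, C@1, D@2, E@2, F@2: d1:9  d2:9  d3:7 — peak 9.
Total crew member-days = 25 over 3 days ⇒ peak ≥ ⌈25/3⌉ = 9, so 9 is optimal.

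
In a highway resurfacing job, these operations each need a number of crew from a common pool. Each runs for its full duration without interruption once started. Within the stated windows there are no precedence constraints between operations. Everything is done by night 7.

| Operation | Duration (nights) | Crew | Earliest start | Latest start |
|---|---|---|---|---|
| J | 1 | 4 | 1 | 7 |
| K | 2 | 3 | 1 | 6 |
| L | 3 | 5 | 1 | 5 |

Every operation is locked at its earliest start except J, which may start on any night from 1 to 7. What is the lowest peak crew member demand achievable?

8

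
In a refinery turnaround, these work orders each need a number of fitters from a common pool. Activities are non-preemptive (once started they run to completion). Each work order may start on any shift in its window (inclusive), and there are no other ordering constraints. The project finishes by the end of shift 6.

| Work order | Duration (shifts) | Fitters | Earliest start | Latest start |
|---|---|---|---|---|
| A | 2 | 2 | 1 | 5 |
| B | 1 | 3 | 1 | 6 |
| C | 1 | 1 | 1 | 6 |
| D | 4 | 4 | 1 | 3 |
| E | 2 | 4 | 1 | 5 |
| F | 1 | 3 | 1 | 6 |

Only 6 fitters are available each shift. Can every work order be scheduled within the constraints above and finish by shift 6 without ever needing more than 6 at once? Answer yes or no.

no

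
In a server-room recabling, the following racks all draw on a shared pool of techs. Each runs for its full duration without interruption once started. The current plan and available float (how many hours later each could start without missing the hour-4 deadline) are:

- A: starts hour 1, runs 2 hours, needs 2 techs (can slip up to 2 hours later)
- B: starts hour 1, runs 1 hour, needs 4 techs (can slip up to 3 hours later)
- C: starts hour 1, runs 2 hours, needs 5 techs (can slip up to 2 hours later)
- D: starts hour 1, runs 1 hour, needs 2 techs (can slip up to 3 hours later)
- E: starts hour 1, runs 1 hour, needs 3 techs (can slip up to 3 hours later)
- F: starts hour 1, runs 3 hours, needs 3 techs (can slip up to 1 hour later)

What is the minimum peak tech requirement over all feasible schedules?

Early-start (A@1, B@1, C@1, D@1, E@1, F@1) gives peak 19: h1:19  h2:10  h3:3  h4:0.
Shift C→3, E→2, F→2.
Schedule A@1, B@1, C@3, D@1, E@2, F@2: h1:8  h2:8  h3:8  h4:8 — peak 8.
Total tech-hours = 32 over 4 hours ⇒ peak ≥ ⌈32/4⌉ = 8, so 8 is optimal.

8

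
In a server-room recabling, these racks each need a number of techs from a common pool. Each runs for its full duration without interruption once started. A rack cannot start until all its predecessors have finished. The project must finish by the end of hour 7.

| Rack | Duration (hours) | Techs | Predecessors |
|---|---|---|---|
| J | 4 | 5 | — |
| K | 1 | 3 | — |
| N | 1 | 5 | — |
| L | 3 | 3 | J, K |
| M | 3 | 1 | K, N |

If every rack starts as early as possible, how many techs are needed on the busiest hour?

Early-start schedule: J@1, K@1, N@1, L@5, M@2.
Load per hour: hour 1: 13, hour 2: 6, hour 3: 6, hour 4: 6, hour 5: 3, hour 6: 3, hour 7: 3.
Peak is 13.

13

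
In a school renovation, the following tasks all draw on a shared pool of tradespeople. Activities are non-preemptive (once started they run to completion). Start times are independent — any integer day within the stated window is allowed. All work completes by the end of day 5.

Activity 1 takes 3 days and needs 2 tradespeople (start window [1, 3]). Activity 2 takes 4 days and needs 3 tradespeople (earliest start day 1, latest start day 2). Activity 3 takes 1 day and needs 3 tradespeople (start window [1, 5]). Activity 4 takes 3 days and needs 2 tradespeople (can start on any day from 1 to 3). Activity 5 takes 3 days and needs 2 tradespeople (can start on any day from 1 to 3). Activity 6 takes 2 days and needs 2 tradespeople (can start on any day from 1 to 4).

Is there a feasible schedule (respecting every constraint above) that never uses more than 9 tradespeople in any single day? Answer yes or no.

yes

Schedule Activity 1@1, Activity 2@1, Activity 3@1, Activity 4@2, Activity 5@2, Activity 6@4: d1:8  d2:9  d3:9  d4:9  d5:2 — peak 9 ≤ 9.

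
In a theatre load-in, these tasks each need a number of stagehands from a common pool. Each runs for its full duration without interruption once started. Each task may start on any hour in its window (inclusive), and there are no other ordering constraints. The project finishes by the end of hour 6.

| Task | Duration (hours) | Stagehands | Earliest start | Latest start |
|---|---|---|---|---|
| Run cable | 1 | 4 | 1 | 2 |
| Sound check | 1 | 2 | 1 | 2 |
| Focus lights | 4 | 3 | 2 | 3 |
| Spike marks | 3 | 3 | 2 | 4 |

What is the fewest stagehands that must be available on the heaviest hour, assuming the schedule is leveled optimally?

6

Schedule Run cable@1, Sound check@1, Focus lights@2, Spike marks@2: h1:6  h2:6  h3:6  h4:6  h5:3  h6:0 — peak 6.
No arrangement of the 24 feasible schedules does better.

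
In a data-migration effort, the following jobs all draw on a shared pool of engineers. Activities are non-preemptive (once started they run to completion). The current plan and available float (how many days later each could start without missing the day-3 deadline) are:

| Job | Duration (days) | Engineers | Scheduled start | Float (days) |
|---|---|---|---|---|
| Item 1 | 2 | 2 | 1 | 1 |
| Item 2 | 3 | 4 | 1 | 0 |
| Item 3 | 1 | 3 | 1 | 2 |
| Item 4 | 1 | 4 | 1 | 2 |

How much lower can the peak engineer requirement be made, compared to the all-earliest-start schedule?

Early-start peak: d1:13  d2:6  d3:4 ⇒ 13.
Leveled (Item 1@1, Item 2@1, Item 3@1, Item 4@3): d1:9  d2:6  d3:8 ⇒ 9.
Reduction 13 − 9 = 4.

4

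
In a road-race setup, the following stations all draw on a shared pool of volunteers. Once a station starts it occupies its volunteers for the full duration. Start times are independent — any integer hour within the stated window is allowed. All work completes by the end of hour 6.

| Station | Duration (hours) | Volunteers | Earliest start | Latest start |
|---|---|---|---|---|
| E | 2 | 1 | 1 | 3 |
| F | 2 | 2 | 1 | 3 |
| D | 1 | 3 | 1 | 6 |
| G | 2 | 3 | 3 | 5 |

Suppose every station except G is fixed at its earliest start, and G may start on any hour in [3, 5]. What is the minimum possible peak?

G@3: h1:6  h2:3  h3:3  h4:3  h5:0  h6:0 → peak 6
G@4: h1:6  h2:3  h3:0  h4:3  h5:3  h6:0 → peak 6
G@5: h1:6  h2:3  h3:0  h4:0  h5:3  h6:3 → peak 6
Best is G@3, peak 6.

6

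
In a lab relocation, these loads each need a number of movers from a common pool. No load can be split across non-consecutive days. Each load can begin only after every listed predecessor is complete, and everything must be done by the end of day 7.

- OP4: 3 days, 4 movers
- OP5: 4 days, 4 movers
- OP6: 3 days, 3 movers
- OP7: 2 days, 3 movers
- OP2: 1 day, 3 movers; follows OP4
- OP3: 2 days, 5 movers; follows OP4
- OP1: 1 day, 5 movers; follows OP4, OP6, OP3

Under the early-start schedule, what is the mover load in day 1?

14

At early start, day 1 has: OP4, OP5, OP6, OP7.
Demand: 4 + 4 + 3 + 3 = 14.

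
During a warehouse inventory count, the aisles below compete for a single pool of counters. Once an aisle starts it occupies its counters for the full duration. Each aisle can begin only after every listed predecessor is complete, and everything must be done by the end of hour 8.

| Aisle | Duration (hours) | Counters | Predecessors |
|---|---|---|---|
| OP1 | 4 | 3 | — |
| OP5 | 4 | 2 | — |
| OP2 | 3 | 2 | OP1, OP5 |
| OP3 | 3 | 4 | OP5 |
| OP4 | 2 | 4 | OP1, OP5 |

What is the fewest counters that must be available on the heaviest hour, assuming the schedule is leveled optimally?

Schedule OP1@1, OP5@1, OP2@5, OP3@5, OP4@5: h1:5  h2:5  h3:5  h4:5  h5:10  h6:10  h7:6  h8:0 — peak 10.
No arrangement of the 20 feasible schedules does better.

10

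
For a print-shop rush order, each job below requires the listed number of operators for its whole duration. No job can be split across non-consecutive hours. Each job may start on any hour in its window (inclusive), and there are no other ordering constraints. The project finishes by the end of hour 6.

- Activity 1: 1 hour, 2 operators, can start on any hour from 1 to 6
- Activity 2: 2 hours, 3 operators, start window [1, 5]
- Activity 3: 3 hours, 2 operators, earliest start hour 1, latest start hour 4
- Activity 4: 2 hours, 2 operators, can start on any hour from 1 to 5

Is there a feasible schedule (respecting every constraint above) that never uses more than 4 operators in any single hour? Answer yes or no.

Schedule Activity 1@1, Activity 2@2, Activity 3@4, Activity 4@4: h1:2  h2:3  h3:3  h4:4  h5:4  h6:2 — peak 4 ≤ 4.

yes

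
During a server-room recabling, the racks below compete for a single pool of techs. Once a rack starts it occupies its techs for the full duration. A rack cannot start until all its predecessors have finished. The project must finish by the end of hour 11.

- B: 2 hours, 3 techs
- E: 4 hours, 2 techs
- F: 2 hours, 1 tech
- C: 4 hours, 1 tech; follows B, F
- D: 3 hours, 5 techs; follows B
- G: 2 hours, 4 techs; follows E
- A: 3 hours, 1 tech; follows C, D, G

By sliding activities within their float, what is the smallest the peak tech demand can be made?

7

Early-start (B@1, E@1, F@1, C@3, D@3, G@5, A@7) gives peak 10: h1:6  h2:6  h3:8  h4:8  h5:10  h6:5  h7:1  h8:1  h9:1  h10:0  h11:0.
Shift C→5, G→6, A→9.
Schedule B@1, E@1, F@1, C@5, D@3, G@6, A@9: h1:6  h2:6  h3:7  h4:7  h5:6  h6:5  h7:5  h8:1  h9:1  h10:1  h11:1 — peak 7.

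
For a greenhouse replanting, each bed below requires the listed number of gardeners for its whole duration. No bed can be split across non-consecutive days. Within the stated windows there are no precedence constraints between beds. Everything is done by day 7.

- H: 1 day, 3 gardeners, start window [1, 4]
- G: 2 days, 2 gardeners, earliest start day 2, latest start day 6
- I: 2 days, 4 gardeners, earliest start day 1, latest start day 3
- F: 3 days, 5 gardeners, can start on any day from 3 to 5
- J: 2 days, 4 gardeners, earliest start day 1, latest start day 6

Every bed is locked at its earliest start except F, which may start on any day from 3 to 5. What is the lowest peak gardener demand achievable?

11

F@3: d1:11  d2:10  d3:7  d4:5  d5:5  d6:0  d7:0 → peak 11
F@4: d1:11  d2:10  d3:2  d4:5  d5:5  d6:5  d7:0 → peak 11
F@5: d1:11  d2:10  d3:2  d4:0  d5:5  d6:5  d7:5 → peak 11
Best is F@3, peak 11.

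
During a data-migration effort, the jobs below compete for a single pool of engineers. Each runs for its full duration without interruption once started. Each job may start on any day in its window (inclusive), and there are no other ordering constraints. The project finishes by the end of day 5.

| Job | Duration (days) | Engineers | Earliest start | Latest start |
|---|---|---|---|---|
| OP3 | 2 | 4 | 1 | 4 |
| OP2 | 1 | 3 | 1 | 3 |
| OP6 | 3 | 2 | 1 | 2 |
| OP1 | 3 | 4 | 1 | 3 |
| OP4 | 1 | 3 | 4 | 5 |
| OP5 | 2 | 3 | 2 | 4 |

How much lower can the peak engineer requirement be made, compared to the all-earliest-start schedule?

4

Early-start peak: d1:13  d2:13  d3:9  d4:3  d5:0 ⇒ 13.
Leveled (OP3@1, OP2@1, OP6@1, OP1@3, OP4@4, OP5@2): d1:9  d2:9  d3:9  d4:7  d5:4 ⇒ 9.
Reduction 13 − 9 = 4.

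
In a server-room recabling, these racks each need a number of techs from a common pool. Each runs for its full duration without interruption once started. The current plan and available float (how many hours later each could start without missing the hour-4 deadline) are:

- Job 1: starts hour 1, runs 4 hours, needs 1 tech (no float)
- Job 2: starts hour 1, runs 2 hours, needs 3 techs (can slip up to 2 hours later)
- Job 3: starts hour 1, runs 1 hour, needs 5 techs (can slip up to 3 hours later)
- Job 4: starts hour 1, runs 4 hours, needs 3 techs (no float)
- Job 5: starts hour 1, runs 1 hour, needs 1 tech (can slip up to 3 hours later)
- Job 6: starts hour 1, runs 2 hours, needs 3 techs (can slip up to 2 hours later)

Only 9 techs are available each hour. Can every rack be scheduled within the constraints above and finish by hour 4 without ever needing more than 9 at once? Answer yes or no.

no

The minimum achievable peak is 10; 9 < 10, so no feasible schedule stays within the cap.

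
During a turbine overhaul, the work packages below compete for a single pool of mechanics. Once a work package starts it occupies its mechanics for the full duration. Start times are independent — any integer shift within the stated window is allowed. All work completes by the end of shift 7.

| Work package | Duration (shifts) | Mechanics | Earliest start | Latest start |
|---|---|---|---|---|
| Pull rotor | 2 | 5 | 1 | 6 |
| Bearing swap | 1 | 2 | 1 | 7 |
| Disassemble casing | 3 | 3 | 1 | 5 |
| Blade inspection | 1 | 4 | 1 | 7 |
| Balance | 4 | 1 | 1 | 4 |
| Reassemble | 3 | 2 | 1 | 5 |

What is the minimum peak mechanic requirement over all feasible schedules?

Early-start (Pull rotor@1, Bearing swap@1, Disassemble casing@1, Blade inspection@1, Balance@1, Reassemble@1) gives peak 17: s1:17  s2:11  s3:6  s4:1  s5:0  s6:0  s7:0.
Shift Bearing swap→3, Disassemble casing→3, Blade inspection→6, Reassemble→4.
Schedule Pull rotor@1, Bearing swap@3, Disassemble casing@3, Blade inspection@6, Balance@1, Reassemble@4: s1:6  s2:6  s3:6  s4:6  s5:5  s6:6  s7:0 — peak 6.

6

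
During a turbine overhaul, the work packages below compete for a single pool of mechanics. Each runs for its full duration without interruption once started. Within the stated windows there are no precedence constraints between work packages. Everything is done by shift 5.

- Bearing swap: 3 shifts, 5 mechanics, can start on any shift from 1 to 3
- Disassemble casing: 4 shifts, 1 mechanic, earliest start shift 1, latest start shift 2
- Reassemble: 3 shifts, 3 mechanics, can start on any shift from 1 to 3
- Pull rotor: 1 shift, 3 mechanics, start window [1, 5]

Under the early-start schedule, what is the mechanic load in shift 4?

At early start, shift 4 has: Disassemble casing.
Demand: 1 = 1.

1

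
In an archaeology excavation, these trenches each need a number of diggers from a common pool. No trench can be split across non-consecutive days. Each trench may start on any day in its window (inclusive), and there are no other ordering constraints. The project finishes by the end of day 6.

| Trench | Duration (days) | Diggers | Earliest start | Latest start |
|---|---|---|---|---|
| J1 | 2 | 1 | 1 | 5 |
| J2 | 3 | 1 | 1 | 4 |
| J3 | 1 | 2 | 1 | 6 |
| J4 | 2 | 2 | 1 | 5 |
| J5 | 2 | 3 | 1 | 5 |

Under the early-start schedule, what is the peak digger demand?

Early-start schedule: J1@1, J2@1, J3@1, J4@1, J5@1.
Load per day: day 1: 9, day 2: 7, day 3: 1, day 4: 0, day 5: 0, day 6: 0.
Peak is 9.

9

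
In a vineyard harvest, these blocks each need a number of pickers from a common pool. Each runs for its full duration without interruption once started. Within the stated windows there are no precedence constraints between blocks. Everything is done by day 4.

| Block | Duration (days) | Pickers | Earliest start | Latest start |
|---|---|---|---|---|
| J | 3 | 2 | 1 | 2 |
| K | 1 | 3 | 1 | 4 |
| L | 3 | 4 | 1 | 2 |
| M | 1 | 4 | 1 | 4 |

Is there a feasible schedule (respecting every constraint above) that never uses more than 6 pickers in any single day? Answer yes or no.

no

Total picker-days = 25; over 4 days the average is 25/4 > 6, so some day must exceed 6.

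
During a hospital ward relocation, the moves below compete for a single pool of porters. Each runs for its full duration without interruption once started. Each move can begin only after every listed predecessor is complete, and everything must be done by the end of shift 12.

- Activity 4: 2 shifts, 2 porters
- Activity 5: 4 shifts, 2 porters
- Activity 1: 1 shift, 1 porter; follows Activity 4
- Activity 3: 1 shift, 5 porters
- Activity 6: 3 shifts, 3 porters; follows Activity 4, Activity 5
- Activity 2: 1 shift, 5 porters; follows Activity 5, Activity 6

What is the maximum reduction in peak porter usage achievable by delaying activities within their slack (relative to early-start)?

4

Early-start peak: s1:9  s2:4  s3:3  s4:2  s5:3  s6:3  s7:3  s8:5  s9:0  s10:0  s11:0  s12:0 ⇒ 9.
Leveled (Activity 4@1, Activity 5@1, Activity 1@3, Activity 3@5, Activity 6@6, Activity 2@9): s1:4  s2:4  s3:3  s4:2  s5:5  s6:3  s7:3  s8:3  s9:5  s10:0  s11:0  s12:0 ⇒ 5.
Reduction 9 − 5 = 4.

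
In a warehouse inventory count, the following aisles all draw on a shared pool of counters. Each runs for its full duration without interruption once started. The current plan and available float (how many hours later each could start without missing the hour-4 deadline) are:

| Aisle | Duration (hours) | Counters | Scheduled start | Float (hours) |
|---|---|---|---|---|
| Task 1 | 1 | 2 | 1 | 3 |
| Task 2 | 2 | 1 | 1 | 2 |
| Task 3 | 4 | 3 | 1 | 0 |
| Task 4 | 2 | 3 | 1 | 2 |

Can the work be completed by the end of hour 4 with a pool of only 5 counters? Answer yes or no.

no

Total counter-hours = 22; over 4 hours the average is 22/4 > 5, so some hour must exceed 5.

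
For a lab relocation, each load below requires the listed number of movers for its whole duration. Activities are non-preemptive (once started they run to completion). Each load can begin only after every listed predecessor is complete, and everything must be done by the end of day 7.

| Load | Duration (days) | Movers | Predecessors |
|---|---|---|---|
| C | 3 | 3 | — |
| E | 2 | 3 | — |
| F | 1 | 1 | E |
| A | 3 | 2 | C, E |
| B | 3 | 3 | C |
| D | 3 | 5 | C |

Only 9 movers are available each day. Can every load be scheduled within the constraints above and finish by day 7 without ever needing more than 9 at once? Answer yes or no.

The minimum achievable peak is 10; 9 < 10, so no feasible schedule stays within the cap.

no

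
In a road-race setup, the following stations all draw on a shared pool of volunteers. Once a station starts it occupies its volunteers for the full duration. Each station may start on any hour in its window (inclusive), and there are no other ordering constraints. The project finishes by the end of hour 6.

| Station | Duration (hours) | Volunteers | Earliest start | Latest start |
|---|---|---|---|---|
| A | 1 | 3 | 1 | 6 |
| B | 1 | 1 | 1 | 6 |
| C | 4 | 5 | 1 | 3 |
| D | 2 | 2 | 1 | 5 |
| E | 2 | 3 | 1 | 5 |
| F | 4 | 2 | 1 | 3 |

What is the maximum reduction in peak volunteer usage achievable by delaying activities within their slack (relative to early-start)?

8

Early-start peak: h1:16  h2:12  h3:7  h4:7  h5:0  h6:0 ⇒ 16.
Leveled (A@1, B@1, C@3, D@1, E@5, F@1): h1:8  h2:4  h3:7  h4:7  h5:8  h6:8 ⇒ 8.
Reduction 16 − 8 = 8.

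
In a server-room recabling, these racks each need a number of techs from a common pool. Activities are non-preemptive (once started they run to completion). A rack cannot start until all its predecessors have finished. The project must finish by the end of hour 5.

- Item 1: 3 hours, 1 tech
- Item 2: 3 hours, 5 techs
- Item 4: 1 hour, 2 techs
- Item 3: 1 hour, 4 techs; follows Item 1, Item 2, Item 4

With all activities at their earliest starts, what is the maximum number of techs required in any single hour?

8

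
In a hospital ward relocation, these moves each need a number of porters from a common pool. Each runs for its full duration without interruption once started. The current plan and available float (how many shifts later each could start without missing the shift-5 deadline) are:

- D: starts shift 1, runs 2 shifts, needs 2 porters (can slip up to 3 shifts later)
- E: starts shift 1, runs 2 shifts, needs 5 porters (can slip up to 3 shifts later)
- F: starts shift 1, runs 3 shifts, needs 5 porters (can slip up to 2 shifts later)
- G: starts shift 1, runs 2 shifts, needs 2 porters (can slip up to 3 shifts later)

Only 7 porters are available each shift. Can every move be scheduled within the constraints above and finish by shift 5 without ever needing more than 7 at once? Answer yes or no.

yes

Schedule D@1, E@1, F@3, G@3: s1:7  s2:7  s3:7  s4:7  s5:5 — peak 7 ≤ 7.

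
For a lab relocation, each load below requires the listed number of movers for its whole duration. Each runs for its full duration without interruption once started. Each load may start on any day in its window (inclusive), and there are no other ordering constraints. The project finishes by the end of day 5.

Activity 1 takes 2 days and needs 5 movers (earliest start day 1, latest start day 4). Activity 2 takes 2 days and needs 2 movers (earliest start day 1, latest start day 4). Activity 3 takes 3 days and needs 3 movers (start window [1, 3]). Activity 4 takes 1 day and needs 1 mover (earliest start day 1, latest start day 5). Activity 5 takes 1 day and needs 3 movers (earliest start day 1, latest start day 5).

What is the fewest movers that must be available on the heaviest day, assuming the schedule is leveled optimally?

Early-start (Activity 1@1, Activity 2@1, Activity 3@1, Activity 4@1, Activity 5@1) gives peak 14: d1:14  d2:10  d3:3  d4:0  d5:0.
Shift Activity 2→3, Activity 3→3, Activity 5→5.
Schedule Activity 1@1, Activity 2@3, Activity 3@3, Activity 4@1, Activity 5@5: d1:6  d2:5  d3:5  d4:5  d5:6 — peak 6.
Total mover-days = 27 over 5 days ⇒ peak ≥ ⌈27/5⌉ = 6, so 6 is optimal.

6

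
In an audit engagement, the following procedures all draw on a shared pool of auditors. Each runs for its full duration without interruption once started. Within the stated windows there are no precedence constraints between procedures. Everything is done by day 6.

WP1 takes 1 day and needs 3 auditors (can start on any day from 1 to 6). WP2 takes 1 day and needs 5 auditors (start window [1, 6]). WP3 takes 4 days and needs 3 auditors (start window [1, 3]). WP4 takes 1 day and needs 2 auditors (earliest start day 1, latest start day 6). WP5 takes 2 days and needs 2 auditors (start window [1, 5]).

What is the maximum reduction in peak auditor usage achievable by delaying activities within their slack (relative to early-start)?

Early-start peak: d1:15  d2:5  d3:3  d4:3  d5:0  d6:0 ⇒ 15.
Leveled (WP1@1, WP2@2, WP3@3, WP4@1, WP5@3): d1:5  d2:5  d3:5  d4:5  d5:3  d6:3 ⇒ 5.
Reduction 15 − 5 = 10.

10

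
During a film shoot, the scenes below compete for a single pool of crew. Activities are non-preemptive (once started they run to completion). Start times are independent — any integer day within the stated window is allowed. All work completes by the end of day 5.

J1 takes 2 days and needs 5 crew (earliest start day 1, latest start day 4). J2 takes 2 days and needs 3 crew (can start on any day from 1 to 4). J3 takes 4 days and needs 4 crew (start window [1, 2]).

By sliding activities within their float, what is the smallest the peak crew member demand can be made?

Early-start (J1@1, J2@1, J3@1) gives peak 12: d1:12  d2:12  d3:4  d4:4  d5:0.
Shift J2→3.
Schedule J1@1, J2@3, J3@1: d1:9  d2:9  d3:7  d4:7  d5:0 — peak 9.

9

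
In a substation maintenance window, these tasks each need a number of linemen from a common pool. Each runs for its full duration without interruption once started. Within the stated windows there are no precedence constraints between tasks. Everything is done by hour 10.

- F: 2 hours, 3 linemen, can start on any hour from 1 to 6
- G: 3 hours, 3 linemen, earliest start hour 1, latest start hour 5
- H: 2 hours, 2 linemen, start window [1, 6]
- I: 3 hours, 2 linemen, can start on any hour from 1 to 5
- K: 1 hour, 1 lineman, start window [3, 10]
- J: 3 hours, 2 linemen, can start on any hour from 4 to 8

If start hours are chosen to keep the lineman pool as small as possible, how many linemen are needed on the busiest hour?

Early-start (F@1, G@1, H@1, I@1, K@3, J@4) gives peak 10: h1:10  h2:10  h3:6  h4:2  h5:2  h6:2  h7:0  h8:0  h9:0  h10:0.
Shift G→3, I→3, K→6, J→6.
Schedule F@1, G@3, H@1, I@3, K@6, J@6: h1:5  h2:5  h3:5  h4:5  h5:5  h6:3  h7:2  h8:2  h9:0  h10:0 — peak 5.

5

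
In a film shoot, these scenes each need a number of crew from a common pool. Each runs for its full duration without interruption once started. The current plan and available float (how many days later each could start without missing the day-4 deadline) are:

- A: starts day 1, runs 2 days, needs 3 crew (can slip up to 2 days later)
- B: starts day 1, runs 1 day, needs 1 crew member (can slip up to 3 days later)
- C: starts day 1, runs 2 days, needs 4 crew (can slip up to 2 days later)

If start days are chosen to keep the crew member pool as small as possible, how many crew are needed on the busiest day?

Early-start (A@1, B@1, C@1) gives peak 8: d1:8  d2:7  d3:0  d4:0.
Shift C→3.
Schedule A@1, B@1, C@3: d1:4  d2:3  d3:4  d4:4 — peak 4.
Total crew member-days = 15 over 4 days ⇒ peak ≥ ⌈15/4⌉ = 4, so 4 is optimal.

4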